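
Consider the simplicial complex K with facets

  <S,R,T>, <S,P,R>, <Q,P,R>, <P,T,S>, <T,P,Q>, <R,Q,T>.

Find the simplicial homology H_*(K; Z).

H_0 = Z,  H_1 = 0,  H_2 = Z.

Order the vertices as P < Q < R < S < T. Listing each simplex with vertices in this order, K has dimension 2 with simplices:

  0-simplices (5): P, Q, R, S, T
  1-simplices (9): PQ, PR, PS, PT, QR, QT, RS, RT, ST
  2-simplices (6): PQR, PQT, PRS, PST, QRT, RST

giving chain groups C_0 ≅ Z^5, C_1 ≅ Z^9, C_2 ≅ Z^6.

Boundary ∂_1: C_1 → C_0 sends each edge [p,q] (with p < q) to q − p. For instance
  ∂RT = T − R.
As a 5×9 matrix over Z this has rank 4, with invariant factors (1,1,1,1).

Boundary ∂_2: C_2 → C_1 sends each 2-simplex [p,q,r] to [q,r] − [p,r] + [p,q]. For instance
  ∂PST = ST − PT + PS,
  ∂PRS = RS − PS + PR.
The resulting 9×6 matrix has rank 5, and its Smith normal form has invariant factors (1,1,1,1,1).

Now H_k = ker ∂_k / im ∂_{k+1}, so:

  H_0: rank C_0 − rank ∂_1 = 5 − 4 = 1, and the invariant factors of ∂_1 are all 1, so H_0 ≅ Z.
  H_1: rank ker ∂_1 − rank ∂_2 = (9 − 4) − 5 = 0, and the invariant factors of ∂_2 are all 1, so H_1 ≅ 0.
  H_2: rank ker ∂_2 − rank ∂_3 = (6 − 5) − 0 = 1, and there is no ∂_3, so H_2 ≅ Z.

(K is a triangulation of the 2-sphere S^2.)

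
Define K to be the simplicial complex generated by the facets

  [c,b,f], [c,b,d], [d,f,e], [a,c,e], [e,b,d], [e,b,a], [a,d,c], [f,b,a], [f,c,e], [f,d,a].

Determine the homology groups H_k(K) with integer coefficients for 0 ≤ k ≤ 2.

Order the vertices as a < b < c < d < e < f. Listing each simplex with vertices in this order, K has dimension 2 with simplices:

  0-simplices (6): a, b, c, d, e, f
  1-simplices (15): ab, ac, ad, ae, af, bc, bd, be, bf, cd, ce, cf, de, df, ef
  2-simplices (10): abe, abf, acd, ace, adf, bcd, bcf, bde, cef, def

Hence C_0 ≅ Z^6, C_1 ≅ Z^15, C_2 ≅ Z^10.

The boundary map ∂_1: C_1 → C_0 sends each edge [p,q] (with p < q) to q − p. For instance
  ∂ab = b − a.
The 6×15 boundary matrix has rank 5 and Smith normal form diag(1,1,1,1,1).

The boundary map ∂_2: C_2 → C_1 maps a triangle to the signed sum of its edges. For instance
  ∂acd = cd − ad + ac,
  ∂def = ef − df + de.
This gives a 15×10 integer matrix of rank 10; reducing to Smith normal form yields diagonal entries (1,1,1,1,1,1,1,1,1,2).

From H_k ≅ ker(∂_k) / im(∂_{k+1}) we obtain:

  H_0: rank C_0 − rank ∂_1 = 6 − 5 = 1, and the invariant factors of ∂_1 are all 1, so H_0 ≅ Z.
  H_1: rank ker ∂_1 − rank ∂_2 = (15 − 5) − 10 = 0, and ∂_2 has invariant factor 2 > 1, so H_1 ≅ Z_2.
  H_2: rank ker ∂_2 − rank ∂_3 = (10 − 10) − 0 = 0, and there is no ∂_3, so H_2 ≅ 0.

(K is a triangulation of the real projective plane RP^2.)

H_0 ≅ Z,  H_1 ≅ Z_2,  H_2 = 0.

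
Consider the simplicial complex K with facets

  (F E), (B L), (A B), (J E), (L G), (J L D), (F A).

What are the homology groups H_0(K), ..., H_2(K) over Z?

H_0 = Z,  H_1 = Z,  H_2 = 0.

We work with the vertex ordering A < B < D < E < F < G < J < L. The simplices of K, each written with vertices in increasing order, are:

  0-simplices (8): A, B, D, E, F, G, J, L
  1-simplices (9): AB, AF, BL, DJ, DL, EF, EJ, GL, JL
  2-simplices (1): DJL

so the chain groups are C_0 ≅ Z^8, C_1 ≅ Z^9, C_2 ≅ Z^1.

Boundary ∂_1: C_1 → C_0 maps an edge to its endpoints' difference, ∂[p,q] = q − p.
The 8×9 boundary matrix has rank 7 and Smith normal form diag(1,1,1,1,1,1,1).

The boundary map ∂_2: C_2 → C_1 acts by ∂[p,q,r] = [q,r] − [p,r] + [p,q]. For instance
  ∂DJL = JL − DL + DJ.
This gives a 9×1 integer matrix of rank 1; reducing to Smith normal form yields diagonal entries (1).

From H_k ≅ ker(∂_k) / im(∂_{k+1}) we obtain:

  H_0: rank C_0 − rank ∂_1 = 8 − 7 = 1, and the invariant factors of ∂_1 are all 1, so H_0 ≅ Z.
  H_1: rank ker ∂_1 − rank ∂_2 = (9 − 7) − 1 = 1, and the invariant factors of ∂_2 are all 1, so H_1 ≅ Z.
  H_2: rank ker ∂_2 − rank ∂_3 = (1 − 1) − 0 = 0, and there is no ∂_3, so H_2 ≅ 0.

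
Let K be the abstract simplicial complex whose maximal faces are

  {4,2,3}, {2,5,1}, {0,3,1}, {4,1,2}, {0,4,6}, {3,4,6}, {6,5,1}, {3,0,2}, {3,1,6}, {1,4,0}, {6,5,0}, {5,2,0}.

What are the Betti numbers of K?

b_0 = 1, b_1 = 0, b_2 = 0.

Order the vertices as 0 < 1 < 2 < 3 < 4 < 5 < 6. Listing each simplex with vertices in this order, K has dimension 2 with simplices:

  0-simplices (7): [0], [1], [2], [3], [4], [5], [6]
  1-simplices (18): [0,1], [0,2], [0,3], [0,4], [0,5], [0,6], [1,2], [1,3], [1,4], [1,5], [1,6], [2,3], [2,4], [2,5], [3,4], [3,6], [4,6], [5,6]
  2-simplices (12): [0,1,3], [0,1,4], [0,2,3], [0,2,5], [0,4,6], [0,5,6], [1,2,4], [1,2,5], [1,3,6], [1,5,6], [2,3,4], [3,4,6]

giving chain groups C_0 ≅ Z^7, C_1 ≅ Z^18, C_2 ≅ Z^12.

The boundary map ∂_1: C_1 → C_0 sends each edge [p,q] (with p < q) to q − p.
The 7×18 boundary matrix has rank 6 and Smith normal form diag(1,1,1,1,1,1).

∂_2: C_2 → C_1 maps a triangle to the signed sum of its edges. For instance
  ∂[0,5,6] = [5,6] − [0,6] + [0,5],
  ∂[0,2,5] = [2,5] − [0,5] + [0,2].
This gives a 18×12 integer matrix of rank 12; reducing to Smith normal form yields diagonal entries (1,1,1,1,1,1,1,1,1,1,1,2).

Now H_k = ker ∂_k / im ∂_{k+1}, so:

  H_0: rank C_0 − rank ∂_1 = 7 − 6 = 1, and the invariant factors of ∂_1 are all 1, so H_0 = Z.
  H_1: rank ker ∂_1 − rank ∂_2 = (18 − 6) − 12 = 0, and ∂_2 has invariant factor 2 > 1, so H_1 = Z/2Z.
  H_2: rank ker ∂_2 − rank ∂_3 = (12 − 12) − 0 = 0, and there is no ∂_3, so H_2 = 0.

Hence the Betti numbers are b_0 = 1, b_1 = 0, b_2 = 0.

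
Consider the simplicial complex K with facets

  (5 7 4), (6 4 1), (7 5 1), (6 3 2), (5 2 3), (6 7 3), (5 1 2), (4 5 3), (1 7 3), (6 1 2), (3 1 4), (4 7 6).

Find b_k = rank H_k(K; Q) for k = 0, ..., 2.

b_0 = 1, b_1 = 0, b_2 = 0.

K has 7 vertices, 18 edges, 12 triangles.
rank ∂_0 = 0, rank ∂_1 = 6 ⇒ b_0 = 7 − 0 − 6 = 1; all invariant factors of ∂_1 are 1 so no torsion. So H_0 ≅ Z.
rank ∂_1 = 6, rank ∂_2 = 12 ⇒ b_1 = 18 − 6 − 12 = 0; ∂_2 has invariant factor(s) [2] giving torsion. So H_1 ≅ Z/2.
rank ∂_2 = 12, rank ∂_3 = 0 ⇒ b_2 = 12 − 12 − 0 = 0. So H_2 ≅ 0.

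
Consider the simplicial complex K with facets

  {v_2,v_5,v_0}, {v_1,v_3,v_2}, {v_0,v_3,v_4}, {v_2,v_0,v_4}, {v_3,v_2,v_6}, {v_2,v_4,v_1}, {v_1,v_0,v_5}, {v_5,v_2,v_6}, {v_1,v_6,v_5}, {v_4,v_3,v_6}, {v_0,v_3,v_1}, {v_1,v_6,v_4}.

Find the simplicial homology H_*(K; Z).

Fix the vertex order v_0 < v_1 < v_2 < v_3 < v_4 < v_5 < v_6 and write every simplex with vertices in increasing order. Then dim K = 2 and the simplices of K are:

  0-simplices (7): [v_0], [v_1], [v_2], [v_3], [v_4], [v_5], [v_6]
  1-simplices (18): (18 of them)
  2-simplices (12): (12 of them)

giving chain groups C_0 ≅ Z^7, C_1 ≅ Z^18, C_2 ≅ Z^12.

Boundary ∂_1: C_1 → C_0 maps an edge to its endpoints' difference, ∂[p,q] = q − p. For instance
  ∂[v_1,v_2] = [v_2] − [v_1].
This gives a 7×18 integer matrix of rank 6; reducing to Smith normal form yields diagonal entries (1,1,1,1,1,1).

The boundary map ∂_2: C_2 → C_1 maps a triangle to the signed sum of its edges. For instance
  ∂[v_0,v_2,v_5] = [v_2,v_5] − [v_0,v_5] + [v_0,v_2],
  ∂[v_0,v_3,v_4] = [v_3,v_4] − [v_0,v_4] + [v_0,v_3].
This gives a 18×12 integer matrix of rank 12; reducing to Smith normal form yields diagonal entries (1,1,1,1,1,1,1,1,1,1,1,2).

Now H_k = ker ∂_k / im ∂_{k+1}, so:

  H_0: rank C_0 − rank ∂_1 = 7 − 6 = 1, and the invariant factors of ∂_1 are all 1, so H_0 = Z.
  H_1: rank ker ∂_1 − rank ∂_2 = (18 − 6) − 12 = 0, and ∂_2 has invariant factor 2 > 1, so H_1 = Z/2.
  H_2: rank ker ∂_2 − rank ∂_3 = (12 − 12) − 0 = 0, and there is no ∂_3, so H_2 = 0.

H_0 ≅ Z,  H_1 ≅ Z/2,  H_2 = 0.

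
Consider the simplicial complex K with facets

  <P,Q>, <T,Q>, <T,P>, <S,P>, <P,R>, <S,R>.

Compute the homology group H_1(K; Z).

We work with the vertex ordering P < Q < R < S < T. The simplices of K, each written with vertices in increasing order, are:

  0-simplices (5): P, Q, R, S, T
  1-simplices (6): PQ, PR, PS, PT, QT, RS

Hence C_0 ≅ Z^5, C_1 ≅ Z^6.

The boundary map ∂_1: C_1 → C_0 sends each edge [p,q] (with p < q) to q − p.
This gives a 5×6 integer matrix of rank 4; reducing to Smith normal form yields diagonal entries (1,1,1,1).

Computing H_k = (kernel of ∂_k) / (image of ∂_{k+1}):

  H_1: rank ker ∂_1 − rank ∂_2 = (6 − 4) − 0 = 2, and there is no ∂_2, so H_1 ≅ Z^2.

H_1 ≅ Z^2.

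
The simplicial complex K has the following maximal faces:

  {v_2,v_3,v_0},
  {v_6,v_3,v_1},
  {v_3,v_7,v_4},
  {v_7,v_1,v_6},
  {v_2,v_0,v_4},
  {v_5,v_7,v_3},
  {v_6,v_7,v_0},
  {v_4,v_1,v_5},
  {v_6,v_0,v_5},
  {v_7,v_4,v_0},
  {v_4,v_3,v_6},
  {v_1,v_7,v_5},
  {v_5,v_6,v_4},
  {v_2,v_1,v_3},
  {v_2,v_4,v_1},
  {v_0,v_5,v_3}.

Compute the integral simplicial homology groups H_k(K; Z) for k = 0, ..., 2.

Take the total order v_0 < v_1 < v_2 < v_3 < v_4 < v_5 < v_6 < v_7 on the vertex set. Then K (dimension 2) consists of the simplices:

  0-simplices (8): [v_0], [v_1], [v_2], [v_3], [v_4], [v_5], [v_6], [v_7]
  1-simplices (24): (24 of them)
  2-simplices (16): (16 of them)

so the chain groups are C_0 ≅ Z^8, C_1 ≅ Z^24, C_2 ≅ Z^16.

Boundary ∂_1: C_1 → C_0 maps an edge to its endpoints' difference, ∂[p,q] = q − p. For instance
  ∂[v_2,v_4] = [v_4] − [v_2].
As a 8×24 matrix over Z this has rank 7, with invariant factors (1,1,1,1,1,1,1).

The boundary map ∂_2: C_2 → C_1 acts by ∂[p,q,r] = [q,r] − [p,r] + [p,q]. For instance
  ∂[v_3,v_5,v_7] = [v_5,v_7] − [v_3,v_7] + [v_3,v_5],
  ∂[v_1,v_3,v_6] = [v_3,v_6] − [v_1,v_6] + [v_1,v_3].
This gives a 24×16 integer matrix of rank 15; reducing to Smith normal form yields diagonal entries (1,1,1,1,1,1,1,1,1,1,1,1,1,1,1).

Reading off H_k = ker ∂_k / im ∂_{k+1}:

  H_0: rank C_0 − rank ∂_1 = 8 − 7 = 1, and the invariant factors of ∂_1 are all 1, so H_0 ≅ Z.
  H_1: rank ker ∂_1 − rank ∂_2 = (24 − 7) − 15 = 2, and the invariant factors of ∂_2 are all 1, so H_1 ≅ Z^2.
  H_2: rank ker ∂_2 − rank ∂_3 = (16 − 15) − 0 = 1, and there is no ∂_3, so H_2 ≅ Z.

As a check, the Euler characteristic is 8 − 24 + 16 = 0, which agrees with 1 − 2 + 1 = 0.

H_0 ≅ Z,  H_1 ≅ Z^2,  H_2 ≅ Z.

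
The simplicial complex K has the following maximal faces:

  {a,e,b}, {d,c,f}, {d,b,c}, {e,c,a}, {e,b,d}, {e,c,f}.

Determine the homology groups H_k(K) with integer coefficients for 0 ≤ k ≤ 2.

H_0 = Z,  H_1 = Z,  H_2 = 0.

We work with the vertex ordering a < b < c < d < e < f. The simplices of K, each written with vertices in increasing order, are:

  0-simplices (6): a, b, c, d, e, f
  1-simplices (12): ab, ac, ae, bc, bd, be, cd, ce, cf, de, df, ef
  2-simplices (6): abe, ace, bcd, bde, cdf, cef

Hence C_0 ≅ Z^6, C_1 ≅ Z^12, C_2 ≅ Z^6.

Boundary ∂_1: C_1 → C_0 sends each edge [p,q] (with p < q) to q − p. For instance
  ∂bc = c − b.
This gives a 6×12 integer matrix of rank 5; reducing to Smith normal form yields diagonal entries (1,1,1,1,1).

The boundary map ∂_2: C_2 → C_1 acts by ∂[p,q,r] = [q,r] − [p,r] + [p,q]. For instance
  ∂cef = ef − cf + ce,
  ∂cdf = df − cf + cd.
The resulting 12×6 matrix has rank 6, and its Smith normal form has invariant factors (1,1,1,1,1,1).

Now H_k = ker ∂_k / im ∂_{k+1}, so:

  H_0: rank C_0 − rank ∂_1 = 6 − 5 = 1, and the invariant factors of ∂_1 are all 1, so H_0 = Z.
  H_1: rank ker ∂_1 − rank ∂_2 = (12 − 5) − 6 = 1, and the invariant factors of ∂_2 are all 1, so H_1 = Z.
  H_2: rank ker ∂_2 − rank ∂_3 = (6 − 6) − 0 = 0, and there is no ∂_3, so H_2 = 0.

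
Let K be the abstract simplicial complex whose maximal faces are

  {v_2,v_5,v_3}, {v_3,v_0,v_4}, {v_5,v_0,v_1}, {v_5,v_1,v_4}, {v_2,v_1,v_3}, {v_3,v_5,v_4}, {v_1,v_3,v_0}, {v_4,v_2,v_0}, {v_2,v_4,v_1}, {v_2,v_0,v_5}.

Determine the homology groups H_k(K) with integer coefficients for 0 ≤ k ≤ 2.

Order the vertices as v_0 < v_1 < v_2 < v_3 < v_4 < v_5. Listing each simplex with vertices in this order, K has dimension 2 with simplices:

  0-simplices (6): [v_0], [v_1], [v_2], [v_3], [v_4], [v_5]
  1-simplices (15): (15 of them)
  2-simplices (10): [v_0,v_1,v_3], [v_0,v_1,v_5], [v_0,v_2,v_4], [v_0,v_2,v_5], [v_0,v_3,v_4], [v_1,v_2,v_3], [v_1,v_2,v_4], [v_1,v_4,v_5], [v_2,v_3,v_5], [v_3,v_4,v_5]

Hence C_0 ≅ Z^6, C_1 ≅ Z^15, C_2 ≅ Z^10.

Boundary ∂_1: C_1 → C_0 sends each edge [p,q] (with p < q) to q − p. For instance
  ∂[v_0,v_3] = [v_3] − [v_0].
The 6×15 boundary matrix has rank 5 and Smith normal form diag(1,1,1,1,1).

The boundary map ∂_2: C_2 → C_1 acts by ∂[p,q,r] = [q,r] − [p,r] + [p,q]. For instance
  ∂[v_1,v_2,v_4] = [v_2,v_4] − [v_1,v_4] + [v_1,v_2],
  ∂[v_0,v_2,v_4] = [v_2,v_4] − [v_0,v_4] + [v_0,v_2].
The resulting 15×10 matrix has rank 10, and its Smith normal form has invariant factors (1,1,1,1,1,1,1,1,1,2).

Reading off H_k = ker ∂_k / im ∂_{k+1}:

  H_0: rank C_0 − rank ∂_1 = 6 − 5 = 1, and the invariant factors of ∂_1 are all 1, so H_0 = Z.
  H_1: rank ker ∂_1 − rank ∂_2 = (15 − 5) − 10 = 0, and ∂_2 has invariant factor 2 > 1, so H_1 = Z_2.
  H_2: rank ker ∂_2 − rank ∂_3 = (10 − 10) − 0 = 0, and there is no ∂_3, so H_2 = 0.

As a check, the Euler characteristic is 6 − 15 + 10 = 1, which agrees with 1 − 0 + 0 = 1.

H_0 ≅ Z,  H_1 ≅ Z_2,  H_2 = 0.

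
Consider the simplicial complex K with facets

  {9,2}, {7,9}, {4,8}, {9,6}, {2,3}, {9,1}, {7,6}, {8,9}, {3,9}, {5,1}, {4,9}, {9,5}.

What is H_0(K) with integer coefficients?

We work with the vertex ordering 1 < 2 < 3 < 4 < 5 < 6 < 7 < 8 < 9. The simplices of K, each written with vertices in increasing order, are:

  0-simplices (9): [1], [2], [3], [4], [5], [6], [7], [8], [9]
  1-simplices (12): [1,5], [1,9], [2,3], [2,9], [3,9], [4,8], [4,9], [5,9], [6,7], [6,9], [7,9], [8,9]

Hence C_0 ≅ Z^9, C_1 ≅ Z^12.

The boundary map ∂_1: C_1 → C_0 sends each edge [p,q] (with p < q) to q − p.
As a 9×12 matrix over Z this has rank 8, with invariant factors (1,1,1,1,1,1,1,1).

Computing H_k = (kernel of ∂_k) / (image of ∂_{k+1}):

  H_0: rank C_0 − rank ∂_1 = 9 − 8 = 1, and the invariant factors of ∂_1 are all 1, so H_0 ≅ Z.

(K is a triangulation of a wedge of 4 circles.)

H_0 ≅ Z.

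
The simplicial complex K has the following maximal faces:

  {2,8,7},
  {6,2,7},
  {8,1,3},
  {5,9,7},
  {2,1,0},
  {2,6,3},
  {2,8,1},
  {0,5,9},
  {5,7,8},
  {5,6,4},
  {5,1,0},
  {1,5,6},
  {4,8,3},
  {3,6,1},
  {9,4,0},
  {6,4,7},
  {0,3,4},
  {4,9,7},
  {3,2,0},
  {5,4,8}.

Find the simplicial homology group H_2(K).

H_2 = 0.

We work with the vertex ordering 0 < 1 < 2 < 3 < 4 < 5 < 6 < 7 < 8 < 9. The simplices of K, each written with vertices in increasing order, are:

  0-simplices (10): [0], [1], [2], [3], [4], [5], [6], [7], [8], [9]
  1-simplices (30): (30 of them)
  2-simplices (20): (20 of them)

so the chain groups are C_0 ≅ Z^10, C_1 ≅ Z^30, C_2 ≅ Z^20.

The boundary map ∂_1: C_1 → C_0 sends each edge [p,q] (with p < q) to q − p. For instance
  ∂[4,7] = [7] − [4].
The resulting 10×30 matrix has rank 9, and its Smith normal form has invariant factors (1,1,1,1,1,1,1,1,1).

Boundary ∂_2: C_2 → C_1 acts by ∂[p,q,r] = [q,r] − [p,r] + [p,q]. For instance
  ∂[5,7,8] = [7,8] − [5,8] + [5,7],
  ∂[1,5,6] = [5,6] − [1,6] + [1,5].
As a 30×20 matrix over Z this has rank 20, with invariant factors (1,1,1,1,1,1,1,1,1,1,1,1,1,1,1,1,1,1,1,2).

Reading off H_k = ker ∂_k / im ∂_{k+1}:

  H_2: rank ker ∂_2 − rank ∂_3 = (20 − 20) − 0 = 0, and there is no ∂_3, so H_2 ≅ 0.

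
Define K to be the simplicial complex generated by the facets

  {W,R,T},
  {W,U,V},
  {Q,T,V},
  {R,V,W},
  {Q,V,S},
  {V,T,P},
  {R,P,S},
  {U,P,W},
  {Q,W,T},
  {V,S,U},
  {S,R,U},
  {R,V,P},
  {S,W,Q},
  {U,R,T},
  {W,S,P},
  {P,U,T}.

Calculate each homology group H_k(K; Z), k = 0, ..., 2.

H_0 = Z,  H_1 = Z^2,  H_2 = Z.

Order the vertices as P < Q < R < S < T < U < V < W. Listing each simplex with vertices in this order, K has dimension 2 with simplices:

  0-simplices (8): P, Q, R, S, T, U, V, W
  1-simplices (24): PR, PS, PT, PU, PV, PW, QS, QT, QV, QW, RS, RT, RU, RV, RW, SU, SV, SW, TU, TV, TW, UV, UW, VW
  2-simplices (16): PRS, PRV, PSW, PTU, PTV, PUW, QSV, QSW, QTV, QTW, RSU, RTU, RTW, RVW, SUV, UVW

giving chain groups C_0 ≅ Z^8, C_1 ≅ Z^24, C_2 ≅ Z^16.

∂_1: C_1 → C_0 sends each edge [p,q] (with p < q) to q − p. For instance
  ∂RW = W − R.
The resulting 8×24 matrix has rank 7, and its Smith normal form has invariant factors (1,1,1,1,1,1,1).

∂_2: C_2 → C_1 acts by ∂[p,q,r] = [q,r] − [p,r] + [p,q]. For instance
  ∂SUV = UV − SV + SU,
  ∂PRS = RS − PS + PR.
This gives a 24×16 integer matrix of rank 15; reducing to Smith normal form yields diagonal entries (1,1,1,1,1,1,1,1,1,1,1,1,1,1,1).

Computing H_k = (kernel of ∂_k) / (image of ∂_{k+1}):

  H_0: rank C_0 − rank ∂_1 = 8 − 7 = 1, and the invariant factors of ∂_1 are all 1, so H_0 = Z.
  H_1: rank ker ∂_1 − rank ∂_2 = (24 − 7) − 15 = 2, and the invariant factors of ∂_2 are all 1, so H_1 = Z^2.
  H_2: rank ker ∂_2 − rank ∂_3 = (16 − 15) − 0 = 1, and there is no ∂_3, so H_2 = Z.

As a check, the Euler characteristic is 8 − 24 + 16 = 0, which agrees with 1 − 2 + 1 = 0.
(K is a triangulation of the torus T^2.)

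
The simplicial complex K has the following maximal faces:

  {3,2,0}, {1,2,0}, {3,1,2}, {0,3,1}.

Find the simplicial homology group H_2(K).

Order the vertices as 0 < 1 < 2 < 3. Listing each simplex with vertices in this order, K has dimension 2 with simplices:

  0-simplices (4): [0], [1], [2], [3]
  1-simplices (6): [0,1], [0,2], [0,3], [1,2], [1,3], [2,3]
  2-simplices (4): [0,1,2], [0,1,3], [0,2,3], [1,2,3]

Hence C_0 ≅ Z^4, C_1 ≅ Z^6, C_2 ≅ Z^4.

The boundary map ∂_1: C_1 → C_0 maps an edge to its endpoints' difference, ∂[p,q] = q − p.
This gives a 4×6 integer matrix of rank 3; reducing to Smith normal form yields diagonal entries (1,1,1).

Boundary ∂_2: C_2 → C_1 maps a triangle to the signed sum of its edges. For instance
  ∂[1,2,3] = [2,3] − [1,3] + [1,2],
  ∂[0,1,3] = [1,3] − [0,3] + [0,1].
This gives a 6×4 integer matrix of rank 3; reducing to Smith normal form yields diagonal entries (1,1,1).

Reading off H_k = ker ∂_k / im ∂_{k+1}:

  H_2: rank ker ∂_2 − rank ∂_3 = (4 − 3) − 0 = 1, and there is no ∂_3, so H_2 = Z.

H_2 = Z.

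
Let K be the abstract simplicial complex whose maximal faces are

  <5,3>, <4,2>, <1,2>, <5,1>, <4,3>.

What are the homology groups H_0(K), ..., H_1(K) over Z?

Take the total order 1 < 2 < 3 < 4 < 5 on the vertex set. Then K (dimension 1) consists of the simplices:

  0-simplices (5): [1], [2], [3], [4], [5]
  1-simplices (5): [1,2], [1,5], [2,4], [3,4], [3,5]

so the chain groups are C_0 ≅ Z^5, C_1 ≅ Z^5.

Boundary ∂_1: C_1 → C_0 sends each edge [p,q] (with p < q) to q − p. For instance
  ∂[2,4] = [4] − [2].
The resulting 5×5 matrix has rank 4, and its Smith normal form has invariant factors (1,1,1,1).

From H_k ≅ ker(∂_k) / im(∂_{k+1}) we obtain:

  H_0: rank C_0 − rank ∂_1 = 5 − 4 = 1, and the invariant factors of ∂_1 are all 1, so H_0 ≅ Z.
  H_1: rank ker ∂_1 − rank ∂_2 = (5 − 4) − 0 = 1, and there is no ∂_2, so H_1 ≅ Z.

(K is a triangulation of the circle S^1.)

H_0 ≅ Z,  H_1 ≅ Z.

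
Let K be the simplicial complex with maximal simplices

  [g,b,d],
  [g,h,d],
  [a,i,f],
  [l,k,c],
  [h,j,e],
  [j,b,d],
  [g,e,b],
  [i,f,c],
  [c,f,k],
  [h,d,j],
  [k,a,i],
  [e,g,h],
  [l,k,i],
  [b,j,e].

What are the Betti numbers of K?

b_0 = 2, b_1 = 1, b_2 = 1.

Order the vertices as a < b < c < d < e < f < g < h < i < j < k < l. Listing each simplex with vertices in this order, K has dimension 2 with simplices:

  0-simplices (12): a, b, c, d, e, f, g, h, i, j, k, l
  1-simplices (24): af, ai, ak, bd, be, bg, bj, cf, ci, ck, cl, dg, dh, dj, eg, eh, ej, fi, fk, gh, hj, ik, il, kl
  2-simplices (14): afi, aik, bdg, bdj, beg, bej, cfi, cfk, ckl, dgh, dhj, egh, ehj, ikl

so the chain groups are C_0 ≅ Z^12, C_1 ≅ Z^24, C_2 ≅ Z^14.

The boundary map ∂_1: C_1 → C_0 is given by ∂[p,q] = [q] − [p]. For instance
  ∂fi = i − f.
The 12×24 boundary matrix has rank 10 and Smith normal form diag(1,1,1,1,1,1,1,1,1,1).

The boundary map ∂_2: C_2 → C_1 sends each 2-simplex [p,q,r] to [q,r] − [p,r] + [p,q]. For instance
  ∂ikl = kl − il + ik,
  ∂beg = eg − bg + be.
The resulting 24×14 matrix has rank 13, and its Smith normal form has invariant factors (1,1,1,1,1,1,1,1,1,1,1,1,1).

From H_k ≅ ker(∂_k) / im(∂_{k+1}) we obtain:

  H_0: rank C_0 − rank ∂_1 = 12 − 10 = 2, and the invariant factors of ∂_1 are all 1, so H_0 ≅ Z^2.
  H_1: rank ker ∂_1 − rank ∂_2 = (24 − 10) − 13 = 1, and the invariant factors of ∂_2 are all 1, so H_1 ≅ Z.
  H_2: rank ker ∂_2 − rank ∂_3 = (14 − 13) − 0 = 1, and there is no ∂_3, so H_2 ≅ Z.

Hence the Betti numbers are b_0 = 2, b_1 = 1, b_2 = 1.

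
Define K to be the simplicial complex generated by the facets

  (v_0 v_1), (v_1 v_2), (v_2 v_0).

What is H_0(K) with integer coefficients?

Fix the vertex order v_0 < v_1 < v_2 and write every simplex with vertices in increasing order. Then dim K = 1 and the simplices of K are:

  0-simplices (3): [v_0], [v_1], [v_2]
  1-simplices (3): [v_0,v_1], [v_0,v_2], [v_1,v_2]

Hence C_0 ≅ Z^3, C_1 ≅ Z^3.

∂_1: C_1 → C_0 maps an edge to its endpoints' difference, ∂[p,q] = q − p. For instance
  ∂[v_0,v_1] = [v_1] − [v_0].
The resulting 3×3 matrix has rank 2, and its Smith normal form has invariant factors (1,1).

Now H_k = ker ∂_k / im ∂_{k+1}, so:

  H_0: rank C_0 − rank ∂_1 = 3 − 2 = 1, and the invariant factors of ∂_1 are all 1, so H_0 ≅ Z.

(K is a triangulation of the circle S^1.)

H_0 ≅ Z.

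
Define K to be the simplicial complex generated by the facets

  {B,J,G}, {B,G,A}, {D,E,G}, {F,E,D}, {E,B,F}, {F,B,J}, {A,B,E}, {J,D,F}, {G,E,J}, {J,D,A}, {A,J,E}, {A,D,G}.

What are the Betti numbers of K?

Take the total order A < B < D < E < F < G < J on the vertex set. Then K (dimension 2) consists of the simplices:

  0-simplices (7): A, B, D, E, F, G, J
  1-simplices (18): AB, AD, AE, AG, AJ, BE, BF, BG, BJ, DE, DF, DG, DJ, EF, EG, EJ, FJ, GJ
  2-simplices (12): ABE, ABG, ADG, ADJ, AEJ, BEF, BFJ, BGJ, DEF, DEG, DFJ, EGJ

so the chain groups are C_0 ≅ Z^7, C_1 ≅ Z^18, C_2 ≅ Z^12.

The boundary map ∂_1: C_1 → C_0 is given by ∂[p,q] = [q] − [p].
As a 7×18 matrix over Z this has rank 6, with invariant factors (1,1,1,1,1,1).

The boundary map ∂_2: C_2 → C_1 sends each 2-simplex [p,q,r] to [q,r] − [p,r] + [p,q]. For instance
  ∂ADJ = DJ − AJ + AD,
  ∂DEG = EG − DG + DE.
The 18×12 boundary matrix has rank 12 and Smith normal form diag(1,1,1,1,1,1,1,1,1,1,1,2).

Reading off H_k = ker ∂_k / im ∂_{k+1}:

  H_0: rank C_0 − rank ∂_1 = 7 − 6 = 1, and the invariant factors of ∂_1 are all 1, so H_0 ≅ Z.
  H_1: rank ker ∂_1 − rank ∂_2 = (18 − 6) − 12 = 0, and ∂_2 has invariant factor 2 > 1, so H_1 ≅ Z/2.
  H_2: rank ker ∂_2 − rank ∂_3 = (12 − 12) − 0 = 0, and there is no ∂_3, so H_2 ≅ 0.

Hence the Betti numbers are b_0 = 1, b_1 = 0, b_2 = 0.

b_0 = 1, b_1 = 0, b_2 = 0.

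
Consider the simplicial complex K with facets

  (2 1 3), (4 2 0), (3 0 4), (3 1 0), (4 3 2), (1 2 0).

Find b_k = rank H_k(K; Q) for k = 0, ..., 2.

Order the vertices as 0 < 1 < 2 < 3 < 4. Listing each simplex with vertices in this order, K has dimension 2 with simplices:

  0-simplices (5): [0], [1], [2], [3], [4]
  1-simplices (9): [0,1], [0,2], [0,3], [0,4], [1,2], [1,3], [2,3], [2,4], [3,4]
  2-simplices (6): [0,1,2], [0,1,3], [0,2,4], [0,3,4], [1,2,3], [2,3,4]

Hence C_0 ≅ Z^5, C_1 ≅ Z^9, C_2 ≅ Z^6.

The boundary map ∂_1: C_1 → C_0 is given by ∂[p,q] = [q] − [p]. For instance
  ∂[2,4] = [4] − [2].
The 5×9 boundary matrix has rank 4 and Smith normal form diag(1,1,1,1).

∂_2: C_2 → C_1 acts by ∂[p,q,r] = [q,r] − [p,r] + [p,q]. For instance
  ∂[0,3,4] = [3,4] − [0,4] + [0,3],
  ∂[2,3,4] = [3,4] − [2,4] + [2,3].
As a 9×6 matrix over Z this has rank 5, with invariant factors (1,1,1,1,1).

Computing H_k = (kernel of ∂_k) / (image of ∂_{k+1}):

  H_0: rank C_0 − rank ∂_1 = 5 − 4 = 1, and the invariant factors of ∂_1 are all 1, so H_0 ≅ Z.
  H_1: rank ker ∂_1 − rank ∂_2 = (9 − 4) − 5 = 0, and the invariant factors of ∂_2 are all 1, so H_1 ≅ 0.
  H_2: rank ker ∂_2 − rank ∂_3 = (6 − 5) − 0 = 1, and there is no ∂_3, so H_2 ≅ Z.

(K is a triangulation of the 2-sphere S^2.)

Hence the Betti numbers are b_0 = 1, b_1 = 0, b_2 = 1.

b_0 = 1, b_1 = 0, b_2 = 1.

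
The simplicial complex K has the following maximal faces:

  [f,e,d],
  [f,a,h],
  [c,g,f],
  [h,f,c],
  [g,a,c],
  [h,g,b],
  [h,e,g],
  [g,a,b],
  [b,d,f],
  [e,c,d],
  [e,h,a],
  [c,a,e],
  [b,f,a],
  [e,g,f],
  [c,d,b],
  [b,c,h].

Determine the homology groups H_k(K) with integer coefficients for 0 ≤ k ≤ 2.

Fix the vertex order a < b < c < d < e < f < g < h and write every simplex with vertices in increasing order. Then dim K = 2 and the simplices of K are:

  0-simplices (8): a, b, c, d, e, f, g, h
  1-simplices (24): ab, ac, ae, af, ag, ah, bc, bd, bf, bg, bh, cd, ce, cf, cg, ch, de, df, ef, eg, eh, fg, fh, gh
  2-simplices (16): abf, abg, ace, acg, aeh, afh, bcd, bch, bdf, bgh, cde, cfg, cfh, def, efg, egh

so the chain groups are C_0 ≅ Z^8, C_1 ≅ Z^24, C_2 ≅ Z^16.

∂_1: C_1 → C_0 maps an edge to its endpoints' difference, ∂[p,q] = q − p. For instance
  ∂bd = d − b.
This gives a 8×24 integer matrix of rank 7; reducing to Smith normal form yields diagonal entries (1,1,1,1,1,1,1).

Boundary ∂_2: C_2 → C_1 acts by ∂[p,q,r] = [q,r] − [p,r] + [p,q]. For instance
  ∂cfg = fg − cg + cf,
  ∂bgh = gh − bh + bg.
The resulting 24×16 matrix has rank 15, and its Smith normal form has invariant factors (1,1,1,1,1,1,1,1,1,1,1,1,1,1,1).

Computing H_k = (kernel of ∂_k) / (image of ∂_{k+1}):

  H_0: rank C_0 − rank ∂_1 = 8 − 7 = 1, and the invariant factors of ∂_1 are all 1, so H_0 = Z.
  H_1: rank ker ∂_1 − rank ∂_2 = (24 − 7) − 15 = 2, and the invariant factors of ∂_2 are all 1, so H_1 = Z^2.
  H_2: rank ker ∂_2 − rank ∂_3 = (16 − 15) − 0 = 1, and there is no ∂_3, so H_2 = Z.

As a check, the Euler characteristic is 8 − 24 + 16 = 0, which agrees with 1 − 2 + 1 = 0.
(K is a triangulation of the torus T^2.)

H_0 = Z,  H_1 = Z^2,  H_2 = Z.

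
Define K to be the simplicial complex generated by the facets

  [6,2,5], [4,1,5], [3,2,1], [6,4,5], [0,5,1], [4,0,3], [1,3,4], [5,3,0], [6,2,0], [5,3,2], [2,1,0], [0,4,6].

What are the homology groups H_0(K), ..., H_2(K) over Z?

K has 7 vertices, 18 edges, 12 triangles.
rank ∂_0 = 0, rank ∂_1 = 6 ⇒ b_0 = 7 − 0 − 6 = 1; all invariant factors of ∂_1 are 1 so no torsion. So H_0 = Z.
rank ∂_1 = 6, rank ∂_2 = 12 ⇒ b_1 = 18 − 6 − 12 = 0; ∂_2 has invariant factor(s) [2] giving torsion. So H_1 = Z/2.
rank ∂_2 = 12, rank ∂_3 = 0 ⇒ b_2 = 12 − 12 − 0 = 0. So H_2 = 0.

H_0 ≅ Z,  H_1 ≅ Z/2,  H_2 = 0.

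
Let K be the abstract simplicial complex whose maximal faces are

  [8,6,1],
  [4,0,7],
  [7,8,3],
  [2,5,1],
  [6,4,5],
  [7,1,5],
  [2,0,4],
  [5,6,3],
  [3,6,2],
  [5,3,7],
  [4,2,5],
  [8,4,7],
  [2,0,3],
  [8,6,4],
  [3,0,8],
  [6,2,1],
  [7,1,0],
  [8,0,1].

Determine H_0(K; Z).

K has 9 vertices, 27 edges, 18 triangles.
rank ∂_0 = 0, rank ∂_1 = 8 ⇒ b_0 = 9 − 0 − 8 = 1; all invariant factors of ∂_1 are 1 so no torsion. So H_0 = Z.

H_0 ≅ Z.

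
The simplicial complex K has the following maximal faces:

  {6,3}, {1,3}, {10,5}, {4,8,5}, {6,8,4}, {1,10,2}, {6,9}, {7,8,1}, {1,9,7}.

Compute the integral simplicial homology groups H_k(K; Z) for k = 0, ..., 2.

H_0 = Z,  H_1 = Z^3,  H_2 = 0.

Order the vertices as 1 < 2 < 3 < 4 < 5 < 6 < 7 < 8 < 9 < 10. Listing each simplex with vertices in this order, K has dimension 2 with simplices:

  0-simplices (10): [1], [2], [3], [4], [5], [6], [7], [8], [9], [10]
  1-simplices (17): [1,2], [1,3], [1,7], [1,8], [1,9], [1,10], [2,10], [3,6], [4,5], [4,6], [4,8], [5,8], [5,10], [6,8], [6,9], [7,8], [7,9]
  2-simplices (5): [1,2,10], [1,7,8], [1,7,9], [4,5,8], [4,6,8]

Hence C_0 ≅ Z^10, C_1 ≅ Z^17, C_2 ≅ Z^5.

Boundary ∂_1: C_1 → C_0 is given by ∂[p,q] = [q] − [p]. For instance
  ∂[4,6] = [6] − [4].
As a 10×17 matrix over Z this has rank 9, with invariant factors (1,1,1,1,1,1,1,1,1).

Boundary ∂_2: C_2 → C_1 maps a triangle to the signed sum of its edges. For instance
  ∂[1,7,8] = [7,8] − [1,8] + [1,7],
  ∂[4,5,8] = [5,8] − [4,8] + [4,5].
The resulting 17×5 matrix has rank 5, and its Smith normal form has invariant factors (1,1,1,1,1).

From H_k ≅ ker(∂_k) / im(∂_{k+1}) we obtain:

  H_0: rank C_0 − rank ∂_1 = 10 − 9 = 1, and the invariant factors of ∂_1 are all 1, so H_0 ≅ Z.
  H_1: rank ker ∂_1 − rank ∂_2 = (17 − 9) − 5 = 3, and the invariant factors of ∂_2 are all 1, so H_1 ≅ Z^3.
  H_2: rank ker ∂_2 − rank ∂_3 = (5 − 5) − 0 = 0, and there is no ∂_3, so H_2 ≅ 0.

As a check, the Euler characteristic is 10 − 17 + 5 = -2, which agrees with 1 − 3 + 0 = -2.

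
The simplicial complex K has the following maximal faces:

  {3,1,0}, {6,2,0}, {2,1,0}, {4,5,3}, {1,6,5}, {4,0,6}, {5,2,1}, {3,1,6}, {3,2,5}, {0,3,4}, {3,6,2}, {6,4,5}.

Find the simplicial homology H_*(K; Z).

We work with the vertex ordering 0 < 1 < 2 < 3 < 4 < 5 < 6. The simplices of K, each written with vertices in increasing order, are:

  0-simplices (7): [0], [1], [2], [3], [4], [5], [6]
  1-simplices (18): [0,1], [0,2], [0,3], [0,4], [0,6], [1,2], [1,3], [1,5], [1,6], [2,3], [2,5], [2,6], [3,4], [3,5], [3,6], [4,5], [4,6], [5,6]
  2-simplices (12): [0,1,2], [0,1,3], [0,2,6], [0,3,4], [0,4,6], [1,2,5], [1,3,6], [1,5,6], [2,3,5], [2,3,6], [3,4,5], [4,5,6]

giving chain groups C_0 ≅ Z^7, C_1 ≅ Z^18, C_2 ≅ Z^12.

Boundary ∂_1: C_1 → C_0 is given by ∂[p,q] = [q] − [p].
As a 7×18 matrix over Z this has rank 6, with invariant factors (1,1,1,1,1,1).

Boundary ∂_2: C_2 → C_1 sends each 2-simplex [p,q,r] to [q,r] − [p,r] + [p,q]. For instance
  ∂[3,4,5] = [4,5] − [3,5] + [3,4],
  ∂[1,3,6] = [3,6] − [1,6] + [1,3].
As a 18×12 matrix over Z this has rank 12, with invariant factors (1,1,1,1,1,1,1,1,1,1,1,2).

From H_k ≅ ker(∂_k) / im(∂_{k+1}) we obtain:

  H_0: rank C_0 − rank ∂_1 = 7 − 6 = 1, and the invariant factors of ∂_1 are all 1, so H_0 = Z.
  H_1: rank ker ∂_1 − rank ∂_2 = (18 − 6) − 12 = 0, and ∂_2 has invariant factor 2 > 1, so H_1 = Z/2.
  H_2: rank ker ∂_2 − rank ∂_3 = (12 − 12) − 0 = 0, and there is no ∂_3, so H_2 = 0.

H_0 = Z,  H_1 = Z/2,  H_2 = 0.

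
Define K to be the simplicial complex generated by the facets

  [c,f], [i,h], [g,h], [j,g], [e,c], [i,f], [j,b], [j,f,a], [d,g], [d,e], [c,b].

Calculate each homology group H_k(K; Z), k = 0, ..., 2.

H_0 ≅ Z,  H_1 ≅ Z^3,  H_2 = 0.

Fix the vertex order a < b < c < d < e < f < g < h < i < j and write every simplex with vertices in increasing order. Then dim K = 2 and the simplices of K are:

  0-simplices (10): a, b, c, d, e, f, g, h, i, j
  1-simplices (13): af, aj, bc, bj, ce, cf, de, dg, fi, fj, gh, gj, hi
  2-simplices (1): afj

so the chain groups are C_0 ≅ Z^10, C_1 ≅ Z^13, C_2 ≅ Z^1.

∂_1: C_1 → C_0 is given by ∂[p,q] = [q] − [p].
As a 10×13 matrix over Z this has rank 9, with invariant factors (1,1,1,1,1,1,1,1,1).

The boundary map ∂_2: C_2 → C_1 acts by ∂[p,q,r] = [q,r] − [p,r] + [p,q]. For instance
  ∂afj = fj − aj + af.
As a 13×1 matrix over Z this has rank 1, with invariant factors (1).

From H_k ≅ ker(∂_k) / im(∂_{k+1}) we obtain:

  H_0: rank C_0 − rank ∂_1 = 10 − 9 = 1, and the invariant factors of ∂_1 are all 1, so H_0 = Z.
  H_1: rank ker ∂_1 − rank ∂_2 = (13 − 9) − 1 = 3, and the invariant factors of ∂_2 are all 1, so H_1 = Z^3.
  H_2: rank ker ∂_2 − rank ∂_3 = (1 − 1) − 0 = 0, and there is no ∂_3, so H_2 = 0.

As a check, the Euler characteristic is 10 − 13 + 1 = -2, which agrees with 1 − 3 + 0 = -2.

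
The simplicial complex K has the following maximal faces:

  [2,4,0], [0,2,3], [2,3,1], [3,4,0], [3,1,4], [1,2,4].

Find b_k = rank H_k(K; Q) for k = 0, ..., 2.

We work with the vertex ordering 0 < 1 < 2 < 3 < 4. The simplices of K, each written with vertices in increasing order, are:

  0-simplices (5): [0], [1], [2], [3], [4]
  1-simplices (9): [0,2], [0,3], [0,4], [1,2], [1,3], [1,4], [2,3], [2,4], [3,4]
  2-simplices (6): [0,2,3], [0,2,4], [0,3,4], [1,2,3], [1,2,4], [1,3,4]

Hence C_0 ≅ Z^5, C_1 ≅ Z^9, C_2 ≅ Z^6.

Boundary ∂_1: C_1 → C_0 sends each edge [p,q] (with p < q) to q − p. For instance
  ∂[2,4] = [4] − [2].
The resulting 5×9 matrix has rank 4, and its Smith normal form has invariant factors (1,1,1,1).

The boundary map ∂_2: C_2 → C_1 sends each 2-simplex [p,q,r] to [q,r] − [p,r] + [p,q]. For instance
  ∂[0,2,3] = [2,3] − [0,3] + [0,2],
  ∂[1,2,4] = [2,4] − [1,4] + [1,2].
The resulting 9×6 matrix has rank 5, and its Smith normal form has invariant factors (1,1,1,1,1).

Computing H_k = (kernel of ∂_k) / (image of ∂_{k+1}):

  H_0: rank C_0 − rank ∂_1 = 5 − 4 = 1, and the invariant factors of ∂_1 are all 1, so H_0 = Z.
  H_1: rank ker ∂_1 − rank ∂_2 = (9 − 4) − 5 = 0, and the invariant factors of ∂_2 are all 1, so H_1 = 0.
  H_2: rank ker ∂_2 − rank ∂_3 = (6 − 5) − 0 = 1, and there is no ∂_3, so H_2 = Z.

As a check, the Euler characteristic is 5 − 9 + 6 = 2, which agrees with 1 − 0 + 1 = 2.

Hence the Betti numbers are b_0 = 1, b_1 = 0, b_2 = 1.

b_0 = 1, b_1 = 0, b_2 = 1.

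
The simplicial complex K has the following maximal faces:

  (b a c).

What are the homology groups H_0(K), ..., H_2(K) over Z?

H_0 ≅ Z,  H_1 = 0,  H_2 = 0.

Take the total order a < b < c on the vertex set. Then K (dimension 2) consists of the simplices:

  0-simplices (3): a, b, c
  1-simplices (3): ab, ac, bc
  2-simplices (1): abc

giving chain groups C_0 ≅ Z^3, C_1 ≅ Z^3, C_2 ≅ Z^1.

The boundary map ∂_1: C_1 → C_0 sends each edge [p,q] (with p < q) to q − p. For instance
  ∂bc = c − b.
The resulting 3×3 matrix has rank 2, and its Smith normal form has invariant factors (1,1).

∂_2: C_2 → C_1 acts by ∂[p,q,r] = [q,r] − [p,r] + [p,q]. For instance
  ∂abc = bc − ac + ab.
This gives a 3×1 integer matrix of rank 1; reducing to Smith normal form yields diagonal entries (1).

Reading off H_k = ker ∂_k / im ∂_{k+1}:

  H_0: rank C_0 − rank ∂_1 = 3 − 2 = 1, and the invariant factors of ∂_1 are all 1, so H_0 = Z.
  H_1: rank ker ∂_1 − rank ∂_2 = (3 − 2) − 1 = 0, and the invariant factors of ∂_2 are all 1, so H_1 = 0.
  H_2: rank ker ∂_2 − rank ∂_3 = (1 − 1) − 0 = 0, and there is no ∂_3, so H_2 = 0.

(K is a triangulation of the 2-simplex.)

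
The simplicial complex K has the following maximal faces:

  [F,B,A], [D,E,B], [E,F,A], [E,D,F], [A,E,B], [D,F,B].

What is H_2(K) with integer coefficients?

H_2 ≅ Z.

Order the vertices as A < B < D < E < F. Listing each simplex with vertices in this order, K has dimension 2 with simplices:

  0-simplices (5): A, B, D, E, F
  1-simplices (9): AB, AE, AF, BD, BE, BF, DE, DF, EF
  2-simplices (6): ABE, ABF, AEF, BDE, BDF, DEF

giving chain groups C_0 ≅ Z^5, C_1 ≅ Z^9, C_2 ≅ Z^6.

The boundary map ∂_1: C_1 → C_0 maps an edge to its endpoints' difference, ∂[p,q] = q − p. For instance
  ∂DE = E − D.
As a 5×9 matrix over Z this has rank 4, with invariant factors (1,1,1,1).

The boundary map ∂_2: C_2 → C_1 sends each 2-simplex [p,q,r] to [q,r] − [p,r] + [p,q]. For instance
  ∂ABE = BE − AE + AB,
  ∂BDE = DE − BE + BD.
As a 9×6 matrix over Z this has rank 5, with invariant factors (1,1,1,1,1).

Computing H_k = (kernel of ∂_k) / (image of ∂_{k+1}):

  H_2: rank ker ∂_2 − rank ∂_3 = (6 − 5) − 0 = 1, and there is no ∂_3, so H_2 ≅ Z.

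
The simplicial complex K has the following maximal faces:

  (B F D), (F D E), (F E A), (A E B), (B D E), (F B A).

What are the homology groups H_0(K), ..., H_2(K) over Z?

H_0 = Z,  H_1 = 0,  H_2 = Z.

Take the total order A < B < D < E < F on the vertex set. Then K (dimension 2) consists of the simplices:

  0-simplices (5): A, B, D, E, F
  1-simplices (9): AB, AE, AF, BD, BE, BF, DE, DF, EF
  2-simplices (6): ABE, ABF, AEF, BDE, BDF, DEF

so the chain groups are C_0 ≅ Z^5, C_1 ≅ Z^9, C_2 ≅ Z^6.

∂_1: C_1 → C_0 maps an edge to its endpoints' difference, ∂[p,q] = q − p.
The 5×9 boundary matrix has rank 4 and Smith normal form diag(1,1,1,1).

Boundary ∂_2: C_2 → C_1 maps a triangle to the signed sum of its edges. For instance
  ∂ABF = BF − AF + AB,
  ∂BDE = DE − BE + BD.
This gives a 9×6 integer matrix of rank 5; reducing to Smith normal form yields diagonal entries (1,1,1,1,1).

From H_k ≅ ker(∂_k) / im(∂_{k+1}) we obtain:

  H_0: rank C_0 − rank ∂_1 = 5 − 4 = 1, and the invariant factors of ∂_1 are all 1, so H_0 ≅ Z.
  H_1: rank ker ∂_1 − rank ∂_2 = (9 − 4) − 5 = 0, and the invariant factors of ∂_2 are all 1, so H_1 ≅ 0.
  H_2: rank ker ∂_2 − rank ∂_3 = (6 − 5) − 0 = 1, and there is no ∂_3, so H_2 ≅ Z.

As a check, the Euler characteristic is 5 − 9 + 6 = 2, which agrees with 1 − 0 + 1 = 2.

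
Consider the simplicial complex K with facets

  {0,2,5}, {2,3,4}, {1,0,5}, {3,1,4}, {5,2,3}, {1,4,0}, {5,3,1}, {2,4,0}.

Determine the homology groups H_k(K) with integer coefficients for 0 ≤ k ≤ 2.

K has 6 vertices, 12 edges, 8 triangles.
rank ∂_0 = 0, rank ∂_1 = 5 ⇒ b_0 = 6 − 0 − 5 = 1; all invariant factors of ∂_1 are 1 so no torsion. So H_0 = Z.
rank ∂_1 = 5, rank ∂_2 = 7 ⇒ b_1 = 12 − 5 − 7 = 0; all invariant factors of ∂_2 are 1 so no torsion. So H_1 = 0.
rank ∂_2 = 7, rank ∂_3 = 0 ⇒ b_2 = 8 − 7 − 0 = 1. So H_2 = Z.

H_0 ≅ Z,  H_1 = 0,  H_2 ≅ Z.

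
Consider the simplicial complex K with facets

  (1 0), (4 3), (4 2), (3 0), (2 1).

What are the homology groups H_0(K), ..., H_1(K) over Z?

Order the vertices as 0 < 1 < 2 < 3 < 4. Listing each simplex with vertices in this order, K has dimension 1 with simplices:

  0-simplices (5): [0], [1], [2], [3], [4]
  1-simplices (5): [0,1], [0,3], [1,2], [2,4], [3,4]

giving chain groups C_0 ≅ Z^5, C_1 ≅ Z^5.

Boundary ∂_1: C_1 → C_0 is given by ∂[p,q] = [q] − [p]. For instance
  ∂[2,4] = [4] − [2].
As a 5×5 matrix over Z this has rank 4, with invariant factors (1,1,1,1).

Computing H_k = (kernel of ∂_k) / (image of ∂_{k+1}):

  H_0: rank C_0 − rank ∂_1 = 5 − 4 = 1, and the invariant factors of ∂_1 are all 1, so H_0 = Z.
  H_1: rank ker ∂_1 − rank ∂_2 = (5 − 4) − 0 = 1, and there is no ∂_2, so H_1 = Z.

(K is a triangulation of the circle S^1.)

H_0 ≅ Z,  H_1 ≅ Z.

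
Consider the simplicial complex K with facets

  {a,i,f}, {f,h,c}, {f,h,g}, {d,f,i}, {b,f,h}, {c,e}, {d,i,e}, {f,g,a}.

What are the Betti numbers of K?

b_0 = 1, b_1 = 1, b_2 = 0.

Order the vertices as a < b < c < d < e < f < g < h < i. Listing each simplex with vertices in this order, K has dimension 2 with simplices:

  0-simplices (9): a, b, c, d, e, f, g, h, i
  1-simplices (16): af, ag, ai, bf, bh, ce, cf, ch, de, df, di, ei, fg, fh, fi, gh
  2-simplices (7): afg, afi, bfh, cfh, dei, dfi, fgh

so the chain groups are C_0 ≅ Z^9, C_1 ≅ Z^16, C_2 ≅ Z^7.

The boundary map ∂_1: C_1 → C_0 maps an edge to its endpoints' difference, ∂[p,q] = q − p.
The 9×16 boundary matrix has rank 8 and Smith normal form diag(1,1,1,1,1,1,1,1).

Boundary ∂_2: C_2 → C_1 maps a triangle to the signed sum of its edges. For instance
  ∂afi = fi − ai + af,
  ∂dfi = fi − di + df.
The 16×7 boundary matrix has rank 7 and Smith normal form diag(1,1,1,1,1,1,1).

Now H_k = ker ∂_k / im ∂_{k+1}, so:

  H_0: rank C_0 − rank ∂_1 = 9 − 8 = 1, and the invariant factors of ∂_1 are all 1, so H_0 = Z.
  H_1: rank ker ∂_1 − rank ∂_2 = (16 − 8) − 7 = 1, and the invariant factors of ∂_2 are all 1, so H_1 = Z.
  H_2: rank ker ∂_2 − rank ∂_3 = (7 − 7) − 0 = 0, and there is no ∂_3, so H_2 = 0.

As a check, the Euler characteristic is 9 − 16 + 7 = 0, which agrees with 1 − 1 + 0 = 0.

Hence the Betti numbers are b_0 = 1, b_1 = 1, b_2 = 0.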